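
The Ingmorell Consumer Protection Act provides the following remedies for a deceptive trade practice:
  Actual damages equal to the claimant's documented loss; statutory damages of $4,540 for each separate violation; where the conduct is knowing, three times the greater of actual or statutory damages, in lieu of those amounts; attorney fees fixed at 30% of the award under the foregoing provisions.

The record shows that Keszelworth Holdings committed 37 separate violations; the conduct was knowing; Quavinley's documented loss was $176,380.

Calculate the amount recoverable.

$687,882

Statutory damages: 37 × $4,540 = $167,980
Greater of actual damages ($176,380) or statutory damages ($167,980): $176,380
Trebled: 3 × $176,380 = $529,140
Attorney fees: 30% of $529,140 = $158,742
Total recovery: $529,140 + $158,742 = $687,882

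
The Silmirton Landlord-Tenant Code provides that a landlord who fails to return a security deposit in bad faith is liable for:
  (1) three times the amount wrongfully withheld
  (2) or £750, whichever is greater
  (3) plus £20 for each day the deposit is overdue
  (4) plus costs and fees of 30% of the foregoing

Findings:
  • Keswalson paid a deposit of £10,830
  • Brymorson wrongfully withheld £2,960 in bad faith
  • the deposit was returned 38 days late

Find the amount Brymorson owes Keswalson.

£12,532

Trebled: 3 × £2,960 = £8,880
Minimum £750: £8,880 meets the minimum, no increase.
Late-return penalty: 38 × £20 = £760
Damages plus late penalty: £8,880 + £760 = £9,640
Costs and fees: 30% of £9,640 = £2,892
Total recovery: £9,640 + £2,892 = £12,532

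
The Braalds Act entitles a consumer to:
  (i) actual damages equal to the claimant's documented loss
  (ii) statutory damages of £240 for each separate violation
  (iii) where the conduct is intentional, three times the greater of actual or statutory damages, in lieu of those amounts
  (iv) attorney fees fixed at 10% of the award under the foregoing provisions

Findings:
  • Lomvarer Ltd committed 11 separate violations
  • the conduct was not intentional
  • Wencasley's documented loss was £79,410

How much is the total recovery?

Statutory damages: 11 × £240 = £2,640
Conduct not intentional: the in-lieu enhancement does not apply.
Actual plus statutory damages: £79,410 + £2,640 = £82,050
Attorney fees: 10% of £82,050 = £8,205
Total recovery: £82,050 + £8,205 = £90,255

Total recovery: £90,255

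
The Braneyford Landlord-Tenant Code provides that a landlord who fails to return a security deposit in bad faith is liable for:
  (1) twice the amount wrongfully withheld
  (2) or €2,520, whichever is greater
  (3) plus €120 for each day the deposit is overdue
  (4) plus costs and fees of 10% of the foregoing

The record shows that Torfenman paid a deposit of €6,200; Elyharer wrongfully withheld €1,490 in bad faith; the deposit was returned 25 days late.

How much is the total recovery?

€6,578

Doubled: 2 × €1,490 = €2,980
Minimum €2,520: €2,980 meets the minimum, no increase.
Late-return penalty: 25 × €120 = €3,000
Damages plus late penalty: €2,980 + €3,000 = €5,980
Costs and fees: 10% of €5,980 = €598
Total recovery: €5,980 + €598 = €6,578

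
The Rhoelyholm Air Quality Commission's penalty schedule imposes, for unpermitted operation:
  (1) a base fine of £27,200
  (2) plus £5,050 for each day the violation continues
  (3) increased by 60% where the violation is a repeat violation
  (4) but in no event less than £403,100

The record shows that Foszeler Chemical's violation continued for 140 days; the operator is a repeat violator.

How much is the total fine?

Civil penalty: £1,174,720

Per-day component: 140 × £5,050 = £707,000
Base plus per-day: £27,200 + £707,000 = £734,200
Enhancement: 60% of £734,200 = £440,520
Enhanced fine: £734,200 + £440,520 = £1,174,720
Minimum £403,100: £1,174,720 meets the minimum, no increase.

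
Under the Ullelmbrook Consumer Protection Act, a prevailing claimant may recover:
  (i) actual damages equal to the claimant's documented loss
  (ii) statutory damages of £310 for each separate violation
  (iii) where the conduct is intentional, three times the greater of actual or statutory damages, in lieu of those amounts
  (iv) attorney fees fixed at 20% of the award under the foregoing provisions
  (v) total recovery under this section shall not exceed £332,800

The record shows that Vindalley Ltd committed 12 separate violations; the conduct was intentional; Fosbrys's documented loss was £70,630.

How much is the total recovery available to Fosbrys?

Statutory damages: 12 × £310 = £3,720
Greater of actual damages (£70,630) or statutory damages (£3,720): £70,630
Trebled: 3 × £70,630 = £211,890
Attorney fees: 20% of £211,890 = £42,378
Total before cap: £211,890 + £42,378 = £254,268
Cap at £332,800: £254,268 is within the cap, no reduction.

Total recovery: £254,268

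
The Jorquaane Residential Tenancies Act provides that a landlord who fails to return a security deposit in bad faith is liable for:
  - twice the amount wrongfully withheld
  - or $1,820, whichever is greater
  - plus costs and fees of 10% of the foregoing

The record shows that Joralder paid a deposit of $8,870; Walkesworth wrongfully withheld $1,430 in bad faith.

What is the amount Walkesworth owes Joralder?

$3,146

Doubled: 2 × $1,430 = $2,860
Minimum $1,820: $2,860 meets the minimum, no increase.
Costs and fees: 10% of $2,860 = $286
Total recovery: $2,860 + $286 = $3,146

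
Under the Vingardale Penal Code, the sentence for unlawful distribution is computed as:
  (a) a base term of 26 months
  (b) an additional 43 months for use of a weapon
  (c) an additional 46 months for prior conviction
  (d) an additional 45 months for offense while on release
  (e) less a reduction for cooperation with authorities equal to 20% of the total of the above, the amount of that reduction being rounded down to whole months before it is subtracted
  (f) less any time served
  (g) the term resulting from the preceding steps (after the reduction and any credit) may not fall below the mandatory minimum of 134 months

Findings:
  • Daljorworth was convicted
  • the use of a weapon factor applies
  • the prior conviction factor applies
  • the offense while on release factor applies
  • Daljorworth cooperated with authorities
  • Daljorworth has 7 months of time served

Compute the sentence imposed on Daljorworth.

134 months

Use of a weapon enhancement: +43 months
Prior conviction enhancement: +46 months
Offense while on release enhancement: +45 months
Adjusted term: 26 months + 43 months + 46 months + 45 months = 160 months
Cooperation with authorities reduction: 20% of 160 months = 32 months (rounded down)
After reduction: 160 − 32 = 128 months
Less time served: 128 months − 7 months = 121 months
Minimum 134 months: 121 months is below the minimum → 134 months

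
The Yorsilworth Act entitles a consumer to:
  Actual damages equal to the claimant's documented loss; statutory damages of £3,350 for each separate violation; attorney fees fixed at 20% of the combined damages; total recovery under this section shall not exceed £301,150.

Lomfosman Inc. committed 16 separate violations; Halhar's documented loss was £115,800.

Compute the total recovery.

Statutory damages: 16 × £3,350 = £53,600
Combined damages: £115,800 + £53,600 = £169,400
Attorney fees: 20% of £169,400 = £33,880
Total before cap: £169,400 + £33,880 = £203,280
Cap at £301,150: £203,280 is within the cap, no reduction.

£203,280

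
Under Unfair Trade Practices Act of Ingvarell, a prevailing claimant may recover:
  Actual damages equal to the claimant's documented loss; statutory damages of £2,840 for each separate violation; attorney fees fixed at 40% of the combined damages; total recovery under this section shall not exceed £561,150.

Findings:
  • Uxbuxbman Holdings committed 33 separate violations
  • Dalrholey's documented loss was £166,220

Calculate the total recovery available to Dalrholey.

Statutory damages: 33 × £2,840 = £93,720
Combined damages: £166,220 + £93,720 = £259,940
Attorney fees: 40% of £259,940 = £103,976
Total before cap: £259,940 + £103,976 = £363,916
Cap at £561,150: £363,916 is within the cap, no reduction.

£363,916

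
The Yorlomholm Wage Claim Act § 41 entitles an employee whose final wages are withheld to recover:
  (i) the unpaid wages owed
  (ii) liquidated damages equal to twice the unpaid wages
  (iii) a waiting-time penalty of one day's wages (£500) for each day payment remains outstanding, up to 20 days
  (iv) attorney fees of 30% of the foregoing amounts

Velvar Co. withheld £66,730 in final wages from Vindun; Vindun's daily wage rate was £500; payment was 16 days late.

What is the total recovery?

£270,647

Doubled: 2 × £66,730 = £133,460
Penalty days: min(16, 20) = 16
Waiting-time penalty: 16 × £500 = £8,000
Subtotal: £66,730 + £133,460 + £8,000 = £208,190
Attorney fees: 30% of £208,190 = £62,457
Total award: £208,190 + £62,457 = £270,647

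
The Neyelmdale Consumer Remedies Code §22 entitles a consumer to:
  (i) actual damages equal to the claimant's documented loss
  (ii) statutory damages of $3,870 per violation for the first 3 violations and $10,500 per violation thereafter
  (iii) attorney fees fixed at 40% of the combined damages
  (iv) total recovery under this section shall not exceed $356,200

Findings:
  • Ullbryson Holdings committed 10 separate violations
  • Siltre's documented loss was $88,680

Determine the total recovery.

Total recovery: $243,306

First 3 violations: 3 × $3,870 = $11,610
Remaining violations: (10 − 3) × $10,500 = $73,500
Statutory damages: $11,610 + $73,500 = $85,110
Combined damages: $88,680 + $85,110 = $173,790
Attorney fees: 40% of $173,790 = $69,516
Total before cap: $173,790 + $69,516 = $243,306
Cap at $356,200: $243,306 is within the cap, no reduction.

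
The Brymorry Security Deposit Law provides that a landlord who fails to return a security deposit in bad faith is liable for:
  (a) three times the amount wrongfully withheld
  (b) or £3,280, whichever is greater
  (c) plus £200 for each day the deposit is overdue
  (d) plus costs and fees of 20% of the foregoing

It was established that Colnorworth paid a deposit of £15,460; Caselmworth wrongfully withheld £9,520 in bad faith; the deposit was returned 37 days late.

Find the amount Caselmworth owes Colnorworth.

£43,152

Trebled: 3 × £9,520 = £28,560
Minimum £3,280: £28,560 meets the minimum, no increase.
Late-return penalty: 37 × £200 = £7,400
Damages plus late penalty: £28,560 + £7,400 = £35,960
Costs and fees: 20% of £35,960 = £7,192
Total recovery: £35,960 + £7,192 = £43,152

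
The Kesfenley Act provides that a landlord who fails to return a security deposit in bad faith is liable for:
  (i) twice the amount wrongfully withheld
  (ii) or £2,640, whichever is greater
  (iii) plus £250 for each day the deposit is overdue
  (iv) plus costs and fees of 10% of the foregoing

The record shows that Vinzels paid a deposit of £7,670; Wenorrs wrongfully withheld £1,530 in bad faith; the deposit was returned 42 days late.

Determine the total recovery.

£14,916

Doubled: 2 × £1,530 = £3,060
Minimum £2,640: £3,060 meets the minimum, no increase.
Late-return penalty: 42 × £250 = £10,500
Damages plus late penalty: £3,060 + £10,500 = £13,560
Costs and fees: 10% of £13,560 = £1,356
Total recovery: £13,560 + £1,356 = £14,916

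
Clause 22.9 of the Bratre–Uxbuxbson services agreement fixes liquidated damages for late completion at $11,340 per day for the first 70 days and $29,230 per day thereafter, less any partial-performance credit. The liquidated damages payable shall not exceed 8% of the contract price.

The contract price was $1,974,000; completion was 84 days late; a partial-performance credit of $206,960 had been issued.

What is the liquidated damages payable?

Liquidated damages: $157,920

First 70 days: 70 × $11,340 = $793,800
Remaining days: (84 − 70) × $29,230 = $409,220
Accrued per-day damages: $793,800 + $409,220 = $1,203,020
Less partial-performance credit: $1,203,020 − $206,960 = $996,060
Cap: 8% of $1,974,000 = $157,920
Cap at $157,920: $996,060 exceeds the cap → $157,920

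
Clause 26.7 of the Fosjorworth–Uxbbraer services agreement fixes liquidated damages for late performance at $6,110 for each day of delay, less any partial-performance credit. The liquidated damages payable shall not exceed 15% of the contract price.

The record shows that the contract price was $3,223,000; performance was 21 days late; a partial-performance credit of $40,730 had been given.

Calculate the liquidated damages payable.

Per-day damages: 21 × $6,110 = $128,310
Less partial-performance credit: $128,310 − $40,730 = $87,580
Cap: 15% of $3,223,000 = $483,450
Cap at $483,450: $87,580 is within the cap, no reduction.

Liquidated damages: $87,580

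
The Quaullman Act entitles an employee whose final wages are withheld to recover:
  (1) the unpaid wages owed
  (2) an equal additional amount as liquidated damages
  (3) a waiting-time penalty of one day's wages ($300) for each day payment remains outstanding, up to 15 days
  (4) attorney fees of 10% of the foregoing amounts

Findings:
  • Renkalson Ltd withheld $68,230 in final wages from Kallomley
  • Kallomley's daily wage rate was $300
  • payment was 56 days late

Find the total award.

$155,056

Liquidated damages (equal amount): $68,230
Penalty days: min(56, 15) = 15
Waiting-time penalty: 15 × $300 = $4,500
Subtotal: $68,230 + $68,230 + $4,500 = $140,960
Attorney fees: 10% of $140,960 = $14,096
Total award: $140,960 + $14,096 = $155,056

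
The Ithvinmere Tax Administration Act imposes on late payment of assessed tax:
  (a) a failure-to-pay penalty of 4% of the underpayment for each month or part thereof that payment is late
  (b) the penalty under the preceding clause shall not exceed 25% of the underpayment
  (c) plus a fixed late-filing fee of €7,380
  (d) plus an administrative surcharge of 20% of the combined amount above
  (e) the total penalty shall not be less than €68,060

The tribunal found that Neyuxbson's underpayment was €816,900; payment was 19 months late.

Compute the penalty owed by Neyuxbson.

Accrued rate: 4% × 19 = 76%, capped at 25% → 25%
Failure-to-pay penalty: 25% of €816,900 = €204,225
Penalty before surcharge: €204,225 + €7,380 = €211,605
Administrative surcharge: 20% of €211,605 = €42,321
Total penalty: €211,605 + €42,321 = €253,926
Minimum €68,060: €253,926 meets the minimum, no increase.

€253,926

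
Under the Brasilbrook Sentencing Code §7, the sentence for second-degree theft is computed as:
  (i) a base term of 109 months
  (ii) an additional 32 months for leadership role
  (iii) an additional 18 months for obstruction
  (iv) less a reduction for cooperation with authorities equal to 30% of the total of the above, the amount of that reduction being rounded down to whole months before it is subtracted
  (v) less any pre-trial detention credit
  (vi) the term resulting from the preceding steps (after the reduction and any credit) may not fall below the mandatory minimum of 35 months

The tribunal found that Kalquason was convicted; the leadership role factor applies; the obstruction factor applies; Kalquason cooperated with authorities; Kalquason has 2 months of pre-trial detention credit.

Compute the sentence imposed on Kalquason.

Sentence: 110 months

Leadership role enhancement: +32 months
Obstruction enhancement: +18 months
Adjusted term: 109 months + 32 months + 18 months = 159 months
Cooperation with authorities reduction: 30% of 159 months = 47 months (rounded down)
After reduction: 159 − 47 = 112 months
Less pre-trial detention credit: 112 months − 2 months = 110 months
Minimum 35 months: 110 months meets the minimum, no increase.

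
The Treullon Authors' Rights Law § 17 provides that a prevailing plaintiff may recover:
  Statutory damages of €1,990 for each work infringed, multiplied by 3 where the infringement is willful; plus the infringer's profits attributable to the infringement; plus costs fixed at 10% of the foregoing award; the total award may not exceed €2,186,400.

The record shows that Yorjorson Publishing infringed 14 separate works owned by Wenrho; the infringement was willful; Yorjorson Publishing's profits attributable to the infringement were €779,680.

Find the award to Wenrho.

Statutory damages: 14 × €1,990 = €27,860
Trebled: 3 × €27,860 = €83,580
Combined award: €83,580 + €779,680 = €863,260
Costs: 10% of €863,260 = €86,326
Award plus costs: €863,260 + €86,326 = €949,586
Cap at €2,186,400: €949,586 is within the cap, no reduction.

€949,586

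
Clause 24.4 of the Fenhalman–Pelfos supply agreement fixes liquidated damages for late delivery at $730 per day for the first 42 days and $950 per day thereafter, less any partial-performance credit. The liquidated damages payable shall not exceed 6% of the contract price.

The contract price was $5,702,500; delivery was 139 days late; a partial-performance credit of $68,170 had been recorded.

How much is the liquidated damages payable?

First 42 days: 42 × $730 = $30,660
Remaining days: (139 − 42) × $950 = $92,150
Accrued per-day damages: $30,660 + $92,150 = $122,810
Less partial-performance credit: $122,810 − $68,170 = $54,640
Cap: 6% of $5,702,500 = $342,150
Cap at $342,150: $54,640 is within the cap, no reduction.

$54,640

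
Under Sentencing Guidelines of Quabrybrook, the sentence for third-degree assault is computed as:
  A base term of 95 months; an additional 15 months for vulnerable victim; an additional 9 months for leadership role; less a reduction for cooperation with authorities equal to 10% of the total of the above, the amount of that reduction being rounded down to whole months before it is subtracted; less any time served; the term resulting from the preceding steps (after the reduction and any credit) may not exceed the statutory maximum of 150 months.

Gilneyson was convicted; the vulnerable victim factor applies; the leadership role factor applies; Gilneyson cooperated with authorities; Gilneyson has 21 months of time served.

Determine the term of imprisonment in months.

87 months

Vulnerable victim enhancement: +15 months
Leadership role enhancement: +9 months
Adjusted term: 95 months + 15 months + 9 months = 119 months
Cooperation with authorities reduction: 10% of 119 months = 11 months (rounded down)
After reduction: 119 − 11 = 108 months
Less time served: 108 months − 21 months = 87 months
Cap at 150 months: 87 months is within the cap, no reduction.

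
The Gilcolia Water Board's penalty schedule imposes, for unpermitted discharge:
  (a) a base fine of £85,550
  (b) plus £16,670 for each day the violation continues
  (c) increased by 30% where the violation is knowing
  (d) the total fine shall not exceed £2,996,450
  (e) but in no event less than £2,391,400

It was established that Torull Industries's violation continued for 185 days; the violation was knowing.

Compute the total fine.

£2,996,450

Per-day component: 185 × £16,670 = £3,083,950
Base plus per-day: £85,550 + £3,083,950 = £3,169,500
Enhancement: 30% of £3,169,500 = £950,850
Enhanced fine: £3,169,500 + £950,850 = £4,120,350
Cap at £2,996,450: £4,120,350 exceeds the cap → £2,996,450
Minimum £2,391,400: £2,996,450 meets the minimum, no increase.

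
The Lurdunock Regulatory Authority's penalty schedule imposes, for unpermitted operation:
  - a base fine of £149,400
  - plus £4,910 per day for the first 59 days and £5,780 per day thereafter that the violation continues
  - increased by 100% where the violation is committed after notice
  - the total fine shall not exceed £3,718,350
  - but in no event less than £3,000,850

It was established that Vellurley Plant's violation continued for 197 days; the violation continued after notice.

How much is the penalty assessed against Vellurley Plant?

Civil penalty: £3,000,850

First 59 days: 59 × £4,910 = £289,690
Remaining days: (197 − 59) × £5,780 = £797,640
Per-day component: £289,690 + £797,640 = £1,087,330
Base plus per-day: £149,400 + £1,087,330 = £1,236,730
Enhancement: 100% of £1,236,730 = £1,236,730
Enhanced fine: £1,236,730 + £1,236,730 = £2,473,460
Cap at £3,718,350: £2,473,460 is within the cap, no reduction.
Minimum £3,000,850: £2,473,460 is below the minimum → £3,000,850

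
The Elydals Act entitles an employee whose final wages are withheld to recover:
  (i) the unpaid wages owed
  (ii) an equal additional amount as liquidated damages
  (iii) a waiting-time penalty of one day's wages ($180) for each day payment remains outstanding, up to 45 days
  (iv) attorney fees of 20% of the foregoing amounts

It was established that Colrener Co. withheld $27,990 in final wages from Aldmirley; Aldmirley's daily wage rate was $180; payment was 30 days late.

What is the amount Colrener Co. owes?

Liquidated damages (equal amount): $27,990
Penalty days: min(30, 45) = 30
Waiting-time penalty: 30 × $180 = $5,400
Subtotal: $27,990 + $27,990 + $5,400 = $61,380
Attorney fees: 20% of $61,380 = $12,276
Total award: $61,380 + $12,276 = $73,656

Total award: $73,656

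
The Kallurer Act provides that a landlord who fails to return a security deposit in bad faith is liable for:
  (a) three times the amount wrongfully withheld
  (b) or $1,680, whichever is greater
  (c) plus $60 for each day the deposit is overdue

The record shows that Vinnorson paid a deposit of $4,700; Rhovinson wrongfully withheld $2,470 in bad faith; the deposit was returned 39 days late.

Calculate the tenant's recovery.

$9,750

Trebled: 3 × $2,470 = $7,410
Minimum $1,680: $7,410 meets the minimum, no increase.
Late-return penalty: 39 × $60 = $2,340
Damages plus late penalty: $7,410 + $2,340 = $9,750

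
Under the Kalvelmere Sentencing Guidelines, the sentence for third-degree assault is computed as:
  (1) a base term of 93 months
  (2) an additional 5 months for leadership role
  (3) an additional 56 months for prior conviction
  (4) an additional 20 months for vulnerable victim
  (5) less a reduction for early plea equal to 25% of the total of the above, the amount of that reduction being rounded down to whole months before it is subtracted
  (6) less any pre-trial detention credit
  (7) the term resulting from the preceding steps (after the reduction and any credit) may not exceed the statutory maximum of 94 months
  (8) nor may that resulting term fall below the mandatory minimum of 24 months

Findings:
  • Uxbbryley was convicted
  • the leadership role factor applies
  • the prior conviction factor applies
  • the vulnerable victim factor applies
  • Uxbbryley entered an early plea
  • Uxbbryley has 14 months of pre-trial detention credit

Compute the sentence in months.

Leadership role enhancement: +5 months
Prior conviction enhancement: +56 months
Vulnerable victim enhancement: +20 months
Adjusted term: 93 months + 5 months + 56 months + 20 months = 174 months
Early plea reduction: 25% of 174 months = 43 months (rounded down)
After reduction: 174 − 43 = 131 months
Less pre-trial detention credit: 131 months − 14 months = 117 months
Cap at 94 months: 117 months exceeds the cap → 94 months
Minimum 24 months: 94 months meets the minimum, no increase.

94 months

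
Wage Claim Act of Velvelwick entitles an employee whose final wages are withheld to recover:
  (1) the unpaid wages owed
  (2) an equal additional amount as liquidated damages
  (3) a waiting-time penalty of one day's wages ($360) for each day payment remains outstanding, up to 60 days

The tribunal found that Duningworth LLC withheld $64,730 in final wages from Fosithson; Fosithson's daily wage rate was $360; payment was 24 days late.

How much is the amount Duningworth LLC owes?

Liquidated damages (equal amount): $64,730
Penalty days: min(24, 60) = 24
Waiting-time penalty: 24 × $360 = $8,640
Total award: $64,730 + $64,730 + $8,640 = $138,100

$138,100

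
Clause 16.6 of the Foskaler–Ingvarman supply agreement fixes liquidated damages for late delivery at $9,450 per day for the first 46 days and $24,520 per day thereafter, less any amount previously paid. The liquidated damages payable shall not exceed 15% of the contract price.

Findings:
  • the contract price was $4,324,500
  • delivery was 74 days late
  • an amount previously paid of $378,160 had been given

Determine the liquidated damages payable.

$648,675

First 46 days: 46 × $9,450 = $434,700
Remaining days: (74 − 46) × $24,520 = $686,560
Accrued per-day damages: $434,700 + $686,560 = $1,121,260
Less amount previously paid: $1,121,260 − $378,160 = $743,100
Cap: 15% of $4,324,500 = $648,675
Cap at $648,675: $743,100 exceeds the cap → $648,675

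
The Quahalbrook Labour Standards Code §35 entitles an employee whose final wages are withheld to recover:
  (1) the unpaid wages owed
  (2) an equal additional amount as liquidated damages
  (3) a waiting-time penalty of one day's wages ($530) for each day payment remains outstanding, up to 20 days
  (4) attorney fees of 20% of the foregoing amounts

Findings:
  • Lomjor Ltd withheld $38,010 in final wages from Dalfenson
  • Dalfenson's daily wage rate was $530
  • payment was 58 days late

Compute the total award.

$103,944

Liquidated damages (equal amount): $38,010
Penalty days: min(58, 20) = 20
Waiting-time penalty: 20 × $530 = $10,600
Subtotal: $38,010 + $38,010 + $10,600 = $86,620
Attorney fees: 20% of $86,620 = $17,324
Total award: $86,620 + $17,324 = $103,944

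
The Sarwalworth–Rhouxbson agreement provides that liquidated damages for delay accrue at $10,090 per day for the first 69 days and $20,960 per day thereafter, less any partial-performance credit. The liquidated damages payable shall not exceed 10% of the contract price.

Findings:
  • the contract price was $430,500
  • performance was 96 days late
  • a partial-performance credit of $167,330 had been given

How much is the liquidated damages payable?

First 69 days: 69 × $10,090 = $696,210
Remaining days: (96 − 69) × $20,960 = $565,920
Accrued per-day damages: $696,210 + $565,920 = $1,262,130
Less partial-performance credit: $1,262,130 − $167,330 = $1,094,800
Cap: 10% of $430,500 = $43,050
Cap at $43,050: $1,094,800 exceeds the cap → $43,050

Liquidated damages: $43,050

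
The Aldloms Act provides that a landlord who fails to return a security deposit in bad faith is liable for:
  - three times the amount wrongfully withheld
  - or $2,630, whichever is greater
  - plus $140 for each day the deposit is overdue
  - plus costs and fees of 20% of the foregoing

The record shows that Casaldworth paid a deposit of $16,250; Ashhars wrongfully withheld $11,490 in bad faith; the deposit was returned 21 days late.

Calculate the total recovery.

Recovery: $44,892

Trebled: 3 × $11,490 = $34,470
Minimum $2,630: $34,470 meets the minimum, no increase.
Late-return penalty: 21 × $140 = $2,940
Damages plus late penalty: $34,470 + $2,940 = $37,410
Costs and fees: 20% of $37,410 = $7,482
Total recovery: $37,410 + $7,482 = $44,892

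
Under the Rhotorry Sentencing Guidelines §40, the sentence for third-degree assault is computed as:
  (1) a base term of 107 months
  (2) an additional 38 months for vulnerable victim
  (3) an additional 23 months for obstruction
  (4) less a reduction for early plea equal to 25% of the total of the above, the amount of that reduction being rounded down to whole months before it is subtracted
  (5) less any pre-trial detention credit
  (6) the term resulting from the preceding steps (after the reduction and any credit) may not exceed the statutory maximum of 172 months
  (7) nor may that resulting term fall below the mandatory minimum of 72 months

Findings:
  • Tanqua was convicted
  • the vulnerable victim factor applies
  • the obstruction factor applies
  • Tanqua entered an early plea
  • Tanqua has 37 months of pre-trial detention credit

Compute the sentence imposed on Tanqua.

Vulnerable victim enhancement: +38 months
Obstruction enhancement: +23 months
Adjusted term: 107 months + 38 months + 23 months = 168 months
Early plea reduction: 25% of 168 months = 42 months (rounded down)
After reduction: 168 − 42 = 126 months
Less pre-trial detention credit: 126 months − 37 months = 89 months
Cap at 172 months: 89 months is within the cap, no reduction.
Minimum 72 months: 89 months meets the minimum, no increase.

89 months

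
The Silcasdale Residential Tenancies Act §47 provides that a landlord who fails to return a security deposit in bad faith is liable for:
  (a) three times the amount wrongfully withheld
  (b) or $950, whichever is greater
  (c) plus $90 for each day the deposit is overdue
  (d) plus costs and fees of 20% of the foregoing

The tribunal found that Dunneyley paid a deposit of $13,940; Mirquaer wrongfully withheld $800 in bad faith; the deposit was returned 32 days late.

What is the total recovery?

Recovery: $6,336

Trebled: 3 × $800 = $2,400
Minimum $950: $2,400 meets the minimum, no increase.
Late-return penalty: 32 × $90 = $2,880
Damages plus late penalty: $2,400 + $2,880 = $5,280
Costs and fees: 20% of $5,280 = $1,056
Total recovery: $5,280 + $1,056 = $6,336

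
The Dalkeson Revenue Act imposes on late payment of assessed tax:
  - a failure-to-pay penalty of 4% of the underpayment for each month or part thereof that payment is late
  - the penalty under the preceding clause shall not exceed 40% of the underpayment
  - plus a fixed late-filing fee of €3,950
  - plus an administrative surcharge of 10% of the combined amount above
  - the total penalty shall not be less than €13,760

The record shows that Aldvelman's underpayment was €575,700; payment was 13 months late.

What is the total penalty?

€257,653

Accrued rate: 4% × 13 = 52%, capped at 40% → 40%
Failure-to-pay penalty: 40% of €575,700 = €230,280
Penalty before surcharge: €230,280 + €3,950 = €234,230
Administrative surcharge: 10% of €234,230 = €23,423
Total penalty: €234,230 + €23,423 = €257,653
Minimum €13,760: €257,653 meets the minimum, no increase.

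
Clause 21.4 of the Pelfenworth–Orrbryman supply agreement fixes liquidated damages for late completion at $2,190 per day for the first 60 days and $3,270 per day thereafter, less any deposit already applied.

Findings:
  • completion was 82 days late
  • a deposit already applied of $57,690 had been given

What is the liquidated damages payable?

First 60 days: 60 × $2,190 = $131,400
Remaining days: (82 − 60) × $3,270 = $71,940
Accrued per-day damages: $131,400 + $71,940 = $203,340
Less deposit already applied: $203,340 − $57,690 = $145,650

$145,650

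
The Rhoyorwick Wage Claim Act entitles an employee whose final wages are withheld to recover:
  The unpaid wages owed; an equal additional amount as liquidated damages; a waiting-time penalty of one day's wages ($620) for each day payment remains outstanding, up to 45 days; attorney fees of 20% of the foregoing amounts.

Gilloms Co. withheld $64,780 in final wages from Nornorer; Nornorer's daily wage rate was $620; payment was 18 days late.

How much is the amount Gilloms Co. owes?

Total award: $168,864

Liquidated damages (equal amount): $64,780
Penalty days: min(18, 45) = 18
Waiting-time penalty: 18 × $620 = $11,160
Subtotal: $64,780 + $64,780 + $11,160 = $140,720
Attorney fees: 20% of $140,720 = $28,144
Total award: $140,720 + $28,144 = $168,864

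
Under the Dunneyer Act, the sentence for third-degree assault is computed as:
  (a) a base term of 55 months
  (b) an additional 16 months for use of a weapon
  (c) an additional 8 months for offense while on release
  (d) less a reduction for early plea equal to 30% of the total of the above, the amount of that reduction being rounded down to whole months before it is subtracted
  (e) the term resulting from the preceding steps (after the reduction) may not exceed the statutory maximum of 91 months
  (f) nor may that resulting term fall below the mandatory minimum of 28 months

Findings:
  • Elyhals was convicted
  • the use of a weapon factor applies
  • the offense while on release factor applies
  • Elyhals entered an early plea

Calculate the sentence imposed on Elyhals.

Use of a weapon enhancement: +16 months
Offense while on release enhancement: +8 months
Adjusted term: 55 months + 16 months + 8 months = 79 months
Early plea reduction: 30% of 79 months = 23 months (rounded down)
After reduction: 79 − 23 = 56 months
Cap at 91 months: 56 months is within the cap, no reduction.
Minimum 28 months: 56 months meets the minimum, no increase.

56 months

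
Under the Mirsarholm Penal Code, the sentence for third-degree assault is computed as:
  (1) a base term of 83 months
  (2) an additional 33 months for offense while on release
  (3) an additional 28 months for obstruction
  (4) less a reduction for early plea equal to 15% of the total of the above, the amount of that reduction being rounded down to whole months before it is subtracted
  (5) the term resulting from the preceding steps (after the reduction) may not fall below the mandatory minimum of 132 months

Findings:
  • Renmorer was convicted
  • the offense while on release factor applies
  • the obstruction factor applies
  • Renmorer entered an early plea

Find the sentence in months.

132 months

Offense while on release enhancement: +33 months
Obstruction enhancement: +28 months
Adjusted term: 83 months + 33 months + 28 months = 144 months
Early plea reduction: 15% of 144 months = 21 months (rounded down)
After reduction: 144 − 21 = 123 months
Minimum 132 months: 123 months is below the minimum → 132 months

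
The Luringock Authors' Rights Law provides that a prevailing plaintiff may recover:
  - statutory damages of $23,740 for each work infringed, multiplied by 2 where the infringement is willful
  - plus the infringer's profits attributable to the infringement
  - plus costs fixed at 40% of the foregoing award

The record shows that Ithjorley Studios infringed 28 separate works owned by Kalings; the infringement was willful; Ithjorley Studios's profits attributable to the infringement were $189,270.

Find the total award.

$2,126,194

Statutory damages: 28 × $23,740 = $664,720
Doubled: 2 × $664,720 = $1,329,440
Combined award: $1,329,440 + $189,270 = $1,518,710
Costs: 40% of $1,518,710 = $607,484
Award plus costs: $1,518,710 + $607,484 = $2,126,194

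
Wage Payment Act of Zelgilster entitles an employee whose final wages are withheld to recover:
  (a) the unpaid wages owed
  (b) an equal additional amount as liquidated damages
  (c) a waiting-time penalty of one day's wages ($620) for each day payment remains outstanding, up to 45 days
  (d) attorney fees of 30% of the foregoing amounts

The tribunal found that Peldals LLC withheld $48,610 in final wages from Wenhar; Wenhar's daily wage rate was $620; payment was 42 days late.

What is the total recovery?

$160,238

Liquidated damages (equal amount): $48,610
Penalty days: min(42, 45) = 42
Waiting-time penalty: 42 × $620 = $26,040
Subtotal: $48,610 + $48,610 + $26,040 = $123,260
Attorney fees: 30% of $123,260 = $36,978
Total award: $123,260 + $36,978 = $160,238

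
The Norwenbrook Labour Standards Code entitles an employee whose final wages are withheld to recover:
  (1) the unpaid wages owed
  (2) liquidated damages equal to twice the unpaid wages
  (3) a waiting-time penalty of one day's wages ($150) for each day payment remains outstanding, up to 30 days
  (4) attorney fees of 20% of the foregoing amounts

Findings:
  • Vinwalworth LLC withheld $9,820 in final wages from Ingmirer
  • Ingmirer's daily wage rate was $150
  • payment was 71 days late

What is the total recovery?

Doubled: 2 × $9,820 = $19,640
Penalty days: min(71, 30) = 30
Waiting-time penalty: 30 × $150 = $4,500
Subtotal: $9,820 + $19,640 + $4,500 = $33,960
Attorney fees: 20% of $33,960 = $6,792
Total award: $33,960 + $6,792 = $40,752

Total award: $40,752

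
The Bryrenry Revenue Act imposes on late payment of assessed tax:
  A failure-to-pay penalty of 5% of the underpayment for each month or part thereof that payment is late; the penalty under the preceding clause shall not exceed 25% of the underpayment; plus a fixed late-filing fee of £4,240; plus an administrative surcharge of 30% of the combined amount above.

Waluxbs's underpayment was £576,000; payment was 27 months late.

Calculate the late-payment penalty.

Accrued rate: 5% × 27 = 135%, capped at 25% → 25%
Failure-to-pay penalty: 25% of £576,000 = £144,000
Penalty before surcharge: £144,000 + £4,240 = £148,240
Administrative surcharge: 30% of £148,240 = £44,472
Total penalty: £148,240 + £44,472 = £192,712

£192,712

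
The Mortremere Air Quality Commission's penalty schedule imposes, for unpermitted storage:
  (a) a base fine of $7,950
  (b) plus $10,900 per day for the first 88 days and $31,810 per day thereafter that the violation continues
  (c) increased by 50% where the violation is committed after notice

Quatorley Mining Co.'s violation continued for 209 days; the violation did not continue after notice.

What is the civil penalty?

Civil penalty: $4,816,160

First 88 days: 88 × $10,900 = $959,200
Remaining days: (209 − 88) × $31,810 = $3,849,010
Per-day component: $959,200 + $3,849,010 = $4,808,210
Base plus per-day: $7,950 + $4,808,210 = $4,816,160
The violation did not continue after notice: no 50% increase.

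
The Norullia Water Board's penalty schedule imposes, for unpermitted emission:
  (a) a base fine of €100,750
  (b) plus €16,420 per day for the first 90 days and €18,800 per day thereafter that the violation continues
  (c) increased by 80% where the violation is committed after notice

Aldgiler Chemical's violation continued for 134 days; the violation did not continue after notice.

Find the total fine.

€2,405,750

First 90 days: 90 × €16,420 = €1,477,800
Remaining days: (134 − 90) × €18,800 = €827,200
Per-day component: €1,477,800 + €827,200 = €2,305,000
Base plus per-day: €100,750 + €2,305,000 = €2,405,750
The violation did not continue after notice: no 80% increase.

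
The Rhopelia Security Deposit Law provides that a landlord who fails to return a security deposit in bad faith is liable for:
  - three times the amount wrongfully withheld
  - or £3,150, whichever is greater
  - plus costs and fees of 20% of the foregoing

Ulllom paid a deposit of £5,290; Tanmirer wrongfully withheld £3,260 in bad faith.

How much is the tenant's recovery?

Trebled: 3 × £3,260 = £9,780
Minimum £3,150: £9,780 meets the minimum, no increase.
Costs and fees: 20% of £9,780 = £1,956
Total recovery: £9,780 + £1,956 = £11,736

£11,736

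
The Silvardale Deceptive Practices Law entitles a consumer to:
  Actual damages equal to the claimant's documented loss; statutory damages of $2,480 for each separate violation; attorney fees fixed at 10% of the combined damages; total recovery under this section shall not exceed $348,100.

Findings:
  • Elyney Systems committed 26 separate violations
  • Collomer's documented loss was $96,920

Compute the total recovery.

Statutory damages: 26 × $2,480 = $64,480
Combined damages: $96,920 + $64,480 = $161,400
Attorney fees: 10% of $161,400 = $16,140
Total before cap: $161,400 + $16,140 = $177,540
Cap at $348,100: $177,540 is within the cap, no reduction.

$177,540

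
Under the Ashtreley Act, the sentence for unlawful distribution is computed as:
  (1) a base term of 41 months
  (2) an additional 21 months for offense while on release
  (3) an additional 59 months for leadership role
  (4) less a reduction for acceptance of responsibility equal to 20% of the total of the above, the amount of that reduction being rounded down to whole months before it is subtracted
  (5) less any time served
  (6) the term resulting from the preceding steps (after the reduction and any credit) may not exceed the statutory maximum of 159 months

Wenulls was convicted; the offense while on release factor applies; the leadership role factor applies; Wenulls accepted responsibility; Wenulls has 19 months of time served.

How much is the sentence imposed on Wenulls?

78 months

Offense while on release enhancement: +21 months
Leadership role enhancement: +59 months
Adjusted term: 41 months + 21 months + 59 months = 121 months
Acceptance of responsibility reduction: 20% of 121 months = 24 months (rounded down)
After reduction: 121 − 24 = 97 months
Less time served: 97 months − 19 months = 78 months
Cap at 159 months: 78 months is within the cap, no reduction.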